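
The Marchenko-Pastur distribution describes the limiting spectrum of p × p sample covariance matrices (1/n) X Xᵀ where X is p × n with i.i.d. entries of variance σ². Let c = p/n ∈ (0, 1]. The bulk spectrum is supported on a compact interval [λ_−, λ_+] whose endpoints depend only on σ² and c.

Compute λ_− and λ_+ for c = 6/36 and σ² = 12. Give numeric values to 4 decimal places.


c = 6/36 = 0.166667; √c = 0.408248.
λ_− = σ² (1 − √c)² = 12 · (1 − 0.408248)² = 12 · (0.591752)² = 4.202041.
λ_+ = σ² (1 + √c)² = 12 · (1 + 0.408248)² = 12 · (1.408248)² = 23.797959.

Rounded to 4 decimal places: λ_− ≈ 4.2020, λ_+ ≈ 23.7980.


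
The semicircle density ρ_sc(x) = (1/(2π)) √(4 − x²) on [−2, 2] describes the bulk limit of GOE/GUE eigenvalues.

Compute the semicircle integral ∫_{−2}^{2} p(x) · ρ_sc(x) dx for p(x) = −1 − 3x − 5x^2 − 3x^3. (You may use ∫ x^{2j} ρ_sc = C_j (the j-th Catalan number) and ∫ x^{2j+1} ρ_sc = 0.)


Write p(x) = Σ a_i x^i, split into monomials and integrate each against ρ_sc separately.
Using ∫ x^{2j} ρ_sc = C_j = (1/(j+1)) C(2j, j) (Catalan numbers) and ∫ x^{2j+1} ρ_sc = 0 (odd monomials vanish by symmetry):
  i = 0 (even): a_0 · C_{0} = -1 · 1 = -1
  i = 1 (odd): ∫ x^1 ρ_sc = 0 (vanishes)
  i = 2 (even): a_2 · C_{1} = -5 · 1 = -5
  i = 3 (odd): ∫ x^3 ρ_sc = 0 (vanishes)

Summing the contributions: ∫_{−2}^{2} p(x) ρ_sc(x) dx = (-1) + (-5) = -6.


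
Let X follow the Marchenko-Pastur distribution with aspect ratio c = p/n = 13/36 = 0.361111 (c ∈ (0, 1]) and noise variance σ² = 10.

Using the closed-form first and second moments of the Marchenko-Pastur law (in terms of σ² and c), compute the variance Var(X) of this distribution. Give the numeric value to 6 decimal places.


Recall the MP moments m_1 = E[X] = σ² and m_2 = E[X²] = σ⁴ (1 + c).
m_1 = E[X] = σ² = 10, so m_1² = 100.
m_2 = E[X²] = σ⁴ (1 + c) = 100 · (1 + 0.361111) = 100 · 1.361111 = 136.111111.
(Note m_2 − m_1² simplifies to c · σ⁴ = 0.361111 · 100.)

Var(X) = m_2 − m_1² = 136.111111 − 100 = 36.111111.


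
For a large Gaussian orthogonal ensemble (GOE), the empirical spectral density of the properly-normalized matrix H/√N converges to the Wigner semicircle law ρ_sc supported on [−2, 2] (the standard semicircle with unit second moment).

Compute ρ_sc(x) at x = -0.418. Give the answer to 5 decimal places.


ρ_sc(x) = (1/(2π)) √(4 − x²). With x = -0.418:
  4 − x² = 4 − (-0.418)² = 4 − 0.174724 = 3.825276.
  √(4 − x²) = 1.955831.
  1/(2π) = 0.159155.
  ρ_sc(-0.418) = 0.159155 · 1.955831 = 0.311280.

Rounded to 5 decimal places: ρ_sc(-0.418) ≈ 0.31128.


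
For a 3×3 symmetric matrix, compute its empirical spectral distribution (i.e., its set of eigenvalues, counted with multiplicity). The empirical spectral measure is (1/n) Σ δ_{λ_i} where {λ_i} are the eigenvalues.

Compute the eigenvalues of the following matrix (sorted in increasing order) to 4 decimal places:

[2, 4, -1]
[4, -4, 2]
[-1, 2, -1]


Since M is real symmetric, all three eigenvalues are real; they are the roots of det(λI − M) = λ³ − (tr M) λ² + s λ − det M, where s is the sum of the principal 2×2 minors.
tr M = 2 + (-4) + (-1) = -3.
s = (2·(-4) − 4²) + (2·(-1) − (-1)²) + ((-4)·(-1) − 2²) = -24 + (-3) + 0 = -27.
det M (expand along row 1) = 2·0 − 4·(-2) + (-1)·4 = 4.
Characteristic polynomial: λ³ + 3λ² − 27λ − 4 = 0.
Substitute λ = y + (tr M)/3 = y − 1.000000 to remove the quadratic term: y³ + p·y + q = 0 with p = s − (tr M)²/3 = -30.000000 and q = −2(tr M)³/27 + (tr M)·s/3 − det M = 25.000000.
Three real roots ⇒ use the trigonometric (Viète) form: r = 2√(−p/3) = 6.324555, φ = arccos(3q/(p·r)) = arccos(-0.395285) = 1.977174 rad.
y_k = r·cos(φ/3 − 2πk/3) for k = 0, 1, 2 gives y = 5.000000, 0.854102, -5.854102.
λ_k = y_k − 1.000000 gives λ = 4.0000, -0.1459, -6.8541 (check: the sum is -3.0000 = tr M).

Eigenvalues sorted in increasing order: [-6.8541, -0.1459, 4.0000].


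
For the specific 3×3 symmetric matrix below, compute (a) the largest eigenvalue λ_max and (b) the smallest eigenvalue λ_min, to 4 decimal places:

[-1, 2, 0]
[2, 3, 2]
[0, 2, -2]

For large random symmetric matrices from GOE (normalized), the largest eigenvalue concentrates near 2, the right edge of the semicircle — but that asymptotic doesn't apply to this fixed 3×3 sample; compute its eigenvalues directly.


Since M is real symmetric, all three eigenvalues are real; they are the roots of det(λI − M) = λ³ − (tr M) λ² + s λ − det M, where s is the sum of the principal 2×2 minors.
tr M = -1 + 3 + (-2) = 0.
s = ((-1)·3 − 2²) + ((-1)·(-2) − 0²) + (3·(-2) − 2²) = -7 + 2 + (-10) = -15.
det M (expand along row 1) = (-1)·(-10) − 2·(-4) + 0·4 = 18.
Characteristic polynomial: λ³ − 15λ − 18 = 0.
Substitute λ = y + (tr M)/3 = y + 0.000000 to remove the quadratic term: y³ + p·y + q = 0 with p = s − (tr M)²/3 = -15.000000 and q = −2(tr M)³/27 + (tr M)·s/3 − det M = -18.000000.
Three real roots ⇒ use the trigonometric (Viète) form: r = 2√(−p/3) = 4.472136, φ = arccos(3q/(p·r)) = arccos(0.804984) = 0.635147 rad.
y_k = r·cos(φ/3 − 2πk/3) for k = 0, 1, 2 gives y = 4.372281, -1.372281, -3.000000.
λ_k = y_k + 0.000000 gives λ = 4.3723, -1.3723, -3.0000 (check: the sum is 0.0000 = tr M).

Hence λ_max = 4.3723 and λ_min = -3.0000.


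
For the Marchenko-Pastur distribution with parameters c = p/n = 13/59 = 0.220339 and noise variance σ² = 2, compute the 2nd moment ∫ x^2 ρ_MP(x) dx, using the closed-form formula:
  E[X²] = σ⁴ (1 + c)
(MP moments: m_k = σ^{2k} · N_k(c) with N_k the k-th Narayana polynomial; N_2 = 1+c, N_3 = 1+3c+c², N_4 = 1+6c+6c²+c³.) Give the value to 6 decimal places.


E[X²] = σ⁴ (1 + c) (second MP moment). With σ² = 2 (so σ⁴ = 4) and c = 13/59 = 0.220339: E[X²] = 4 · (1 + 0.220339) = 4 · 1.220339.

So E[X^2] = 4.881356.


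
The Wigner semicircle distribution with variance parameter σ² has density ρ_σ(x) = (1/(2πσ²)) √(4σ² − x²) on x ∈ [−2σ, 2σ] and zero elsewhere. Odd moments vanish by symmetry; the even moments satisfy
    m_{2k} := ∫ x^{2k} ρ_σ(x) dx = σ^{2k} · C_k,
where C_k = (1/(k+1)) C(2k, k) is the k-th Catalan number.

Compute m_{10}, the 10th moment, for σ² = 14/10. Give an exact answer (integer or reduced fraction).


By the scaled semicircle moment identity, m_{2k} = σ^{2k} · C_k with k = 5.
C_5 = (1/(k+1)) · C(2k, k) = (1/6) · C(10, 5) = (1/6) · 252 = 42.
σ^{2k} = (σ²)^k = (14/10)^5 = 16807/3125.

Therefore m_{10} = σ^{10} · C_5 = (16807/3125) · 42 = 705894/3125.


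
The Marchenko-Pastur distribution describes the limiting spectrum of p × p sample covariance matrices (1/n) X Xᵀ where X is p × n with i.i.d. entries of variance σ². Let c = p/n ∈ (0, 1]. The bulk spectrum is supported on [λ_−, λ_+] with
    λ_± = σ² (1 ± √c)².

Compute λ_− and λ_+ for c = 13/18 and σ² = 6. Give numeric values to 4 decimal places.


c = 13/18 = 0.722222; √c = 0.849837.
λ_− = σ² (1 − √c)² = 6 · (1 − 0.849837)² = 6 · (0.150163)² = 0.135294.
λ_+ = σ² (1 + √c)² = 6 · (1 + 0.849837)² = 6 · (1.849837)² = 20.531372.

Rounded to 4 decimal places: λ_− ≈ 0.1353, λ_+ ≈ 20.5314.


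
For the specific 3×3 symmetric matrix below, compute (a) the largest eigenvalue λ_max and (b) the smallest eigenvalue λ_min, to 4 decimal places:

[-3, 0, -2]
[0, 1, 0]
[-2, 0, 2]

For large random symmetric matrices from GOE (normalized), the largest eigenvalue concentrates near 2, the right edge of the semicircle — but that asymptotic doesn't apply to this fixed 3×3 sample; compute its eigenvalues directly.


Since M is real symmetric, all three eigenvalues are real; they are the roots of det(λI − M) = λ³ − (tr M) λ² + s λ − det M, where s is the sum of the principal 2×2 minors.
tr M = -3 + 1 + 2 = 0.
s = ((-3)·1 − 0²) + ((-3)·2 − (-2)²) + (1·2 − 0²) = -3 + (-10) + 2 = -11.
det M (expand along row 1) = (-3)·2 − 0·0 + (-2)·2 = -10.
Characteristic polynomial: λ³ − 11λ + 10 = 0.
Substitute λ = y + (tr M)/3 = y + 0.000000 to remove the quadratic term: y³ + p·y + q = 0 with p = s − (tr M)²/3 = -11.000000 and q = −2(tr M)³/27 + (tr M)·s/3 − det M = 10.000000.
Three real roots ⇒ use the trigonometric (Viète) form: r = 2√(−p/3) = 3.829708, φ = arccos(3q/(p·r)) = arccos(-0.712136) = 2.363332 rad.
y_k = r·cos(φ/3 − 2πk/3) for k = 0, 1, 2 gives y = 2.701562, 1.000000, -3.701562.
λ_k = y_k + 0.000000 gives λ = 2.7016, 1.0000, -3.7016 (check: the sum is 0.0000 = tr M).

Hence λ_max = 2.7016 and λ_min = -3.7016.


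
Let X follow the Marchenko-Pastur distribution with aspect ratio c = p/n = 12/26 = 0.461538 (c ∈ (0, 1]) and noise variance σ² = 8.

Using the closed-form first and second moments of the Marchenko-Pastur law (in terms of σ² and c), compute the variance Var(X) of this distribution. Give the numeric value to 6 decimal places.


Recall the MP moments m_1 = E[X] = σ² and m_2 = E[X²] = σ⁴ (1 + c).
m_1 = E[X] = σ² = 8, so m_1² = 64.
m_2 = E[X²] = σ⁴ (1 + c) = 64 · (1 + 0.461538) = 64 · 1.461538 = 93.538462.
(Note m_2 − m_1² simplifies to c · σ⁴ = 0.461538 · 64.)

Var(X) = m_2 − m_1² = 93.538462 − 64 = 29.538462.


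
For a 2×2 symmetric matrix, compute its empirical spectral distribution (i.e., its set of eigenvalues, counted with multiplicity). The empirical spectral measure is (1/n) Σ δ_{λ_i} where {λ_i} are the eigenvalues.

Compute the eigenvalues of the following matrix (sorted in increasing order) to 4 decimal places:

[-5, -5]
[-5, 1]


Since M is real symmetric, both eigenvalues are real; they are the roots of det(λI − M) = λ² − (tr M) λ + det M.
tr M = -5 + 1 = -4.
det M = (-5)·1 − (-5)² = -5 − 25 = -30.
Characteristic polynomial: λ² + 4λ − 30 = 0.
Discriminant Δ = (tr M)² − 4·det M = 16 − (-120) = 136; √Δ = 11.661904.
λ = (tr M ± √Δ)/2 = (-4 ± 11.661904)/2, giving (tr M − √Δ)/2 = -7.8310 and (tr M + √Δ)/2 = 3.8310.

Eigenvalues sorted in increasing order: [-7.8310, 3.8310].


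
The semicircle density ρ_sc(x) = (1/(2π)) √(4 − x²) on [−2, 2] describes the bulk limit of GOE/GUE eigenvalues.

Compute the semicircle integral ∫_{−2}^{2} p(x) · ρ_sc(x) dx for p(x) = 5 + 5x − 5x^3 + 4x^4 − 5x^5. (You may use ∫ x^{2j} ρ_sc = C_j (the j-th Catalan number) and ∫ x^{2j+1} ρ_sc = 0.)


Write p(x) = Σ a_i x^i, split into monomials and integrate each against ρ_sc separately.
Using ∫ x^{2j} ρ_sc = C_j = (1/(j+1)) C(2j, j) (Catalan numbers) and ∫ x^{2j+1} ρ_sc = 0 (odd monomials vanish by symmetry):
  i = 0 (even): a_0 · C_{0} = 5 · 1 = 5
  i = 1 (odd): ∫ x^1 ρ_sc = 0 (vanishes)
  i = 3 (odd): ∫ x^3 ρ_sc = 0 (vanishes)
  i = 4 (even): a_4 · C_{2} = 4 · 2 = 8
  i = 5 (odd): ∫ x^5 ρ_sc = 0 (vanishes)

Summing the contributions: ∫_{−2}^{2} p(x) ρ_sc(x) dx = 5 + 8 = 13.


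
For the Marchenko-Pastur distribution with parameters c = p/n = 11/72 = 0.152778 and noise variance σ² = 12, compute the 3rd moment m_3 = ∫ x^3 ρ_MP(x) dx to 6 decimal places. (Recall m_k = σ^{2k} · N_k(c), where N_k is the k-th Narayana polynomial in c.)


E[X³] = σ⁶ (1 + 3c + c²) (third MP moment). With σ² = 12 (so σ⁶ = 1728) and c = 11/72 = 0.152778: E[X³] = 1728 · (1 + 3·0.152778 + (0.152778)²) = 1728 · 1.481674.

So E[X^3] = 2560.333333.


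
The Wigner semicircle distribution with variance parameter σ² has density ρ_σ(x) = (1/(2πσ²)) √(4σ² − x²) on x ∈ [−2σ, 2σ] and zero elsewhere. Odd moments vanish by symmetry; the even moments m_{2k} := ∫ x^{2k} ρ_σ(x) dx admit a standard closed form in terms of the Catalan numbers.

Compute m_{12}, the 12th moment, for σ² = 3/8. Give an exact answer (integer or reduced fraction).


By the scaled semicircle moment identity, m_{2k} = σ^{2k} · C_k with k = 6.
C_6 = (1/(k+1)) · C(2k, k) = (1/7) · C(12, 6) = (1/7) · 924 = 132.
σ^{2k} = (σ²)^k = (3/8)^6 = 729/262144.

Therefore m_{12} = σ^{12} · C_6 = (729/262144) · 132 = 24057/65536.


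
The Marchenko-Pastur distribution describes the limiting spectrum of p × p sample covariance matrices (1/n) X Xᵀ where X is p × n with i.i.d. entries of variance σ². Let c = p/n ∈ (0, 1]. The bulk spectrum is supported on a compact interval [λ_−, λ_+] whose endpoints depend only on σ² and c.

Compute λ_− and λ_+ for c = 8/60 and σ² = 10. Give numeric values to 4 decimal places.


c = 8/60 = 0.133333; √c = 0.365148.
λ_− = σ² (1 − √c)² = 10 · (1 − 0.365148)² = 10 · (0.634852)² = 4.030366.
λ_+ = σ² (1 + √c)² = 10 · (1 + 0.365148)² = 10 · (1.365148)² = 18.636301.

Rounded to 4 decimal places: λ_− ≈ 4.0304, λ_+ ≈ 18.6363.


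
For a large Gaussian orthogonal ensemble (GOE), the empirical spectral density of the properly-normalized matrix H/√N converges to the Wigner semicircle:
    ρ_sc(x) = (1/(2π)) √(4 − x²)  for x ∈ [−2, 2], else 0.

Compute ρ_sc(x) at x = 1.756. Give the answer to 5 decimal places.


ρ_sc(x) = (1/(2π)) √(4 − x²). With x = 1.756:
  4 − x² = 4 − (1.756)² = 4 − 3.083536 = 0.916464.
  √(4 − x²) = 0.957321.
  1/(2π) = 0.159155.
  ρ_sc(1.756) = 0.159155 · 0.957321 = 0.152362.

Rounded to 5 decimal places: ρ_sc(1.756) ≈ 0.15236.


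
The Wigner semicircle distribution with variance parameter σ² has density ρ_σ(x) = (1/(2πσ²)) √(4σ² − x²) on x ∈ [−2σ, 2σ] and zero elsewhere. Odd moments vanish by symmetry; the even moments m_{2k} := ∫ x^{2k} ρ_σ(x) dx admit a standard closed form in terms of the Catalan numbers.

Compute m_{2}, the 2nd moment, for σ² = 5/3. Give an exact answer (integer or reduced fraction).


By the scaled semicircle moment identity, m_{2k} = σ^{2k} · C_k with k = 1.
C_1 = (1/(k+1)) · C(2k, k) = (1/2) · C(2, 1) = (1/2) · 2 = 1.
σ^{2k} = (σ²)^k = (5/3)^1 = 5/3.

Therefore m_{2} = σ^{2} · C_1 = (5/3) · 1 = 5/3.


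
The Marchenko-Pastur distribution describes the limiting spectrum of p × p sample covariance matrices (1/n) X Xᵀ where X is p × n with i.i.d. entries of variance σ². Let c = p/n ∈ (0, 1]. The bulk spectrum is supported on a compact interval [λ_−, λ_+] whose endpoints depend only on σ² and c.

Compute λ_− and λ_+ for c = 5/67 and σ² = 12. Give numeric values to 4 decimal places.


c = 5/67 = 0.074627; √c = 0.273179.
λ_− = σ² (1 − √c)² = 12 · (1 − 0.273179)² = 12 · (0.726821)² = 6.339222.
λ_+ = σ² (1 + √c)² = 12 · (1 + 0.273179)² = 12 · (1.273179)² = 19.451823.

Rounded to 4 decimal places: λ_− ≈ 6.3392, λ_+ ≈ 19.4518.


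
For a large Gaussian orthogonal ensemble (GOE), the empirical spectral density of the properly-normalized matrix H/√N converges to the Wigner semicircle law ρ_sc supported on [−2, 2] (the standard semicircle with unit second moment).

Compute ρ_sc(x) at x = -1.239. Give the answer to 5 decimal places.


ρ_sc(x) = (1/(2π)) √(4 − x²). With x = -1.239:
  4 − x² = 4 − (-1.239)² = 4 − 1.535121 = 2.464879.
  √(4 − x²) = 1.569993.
  1/(2π) = 0.159155.
  ρ_sc(-1.239) = 0.159155 · 1.569993 = 0.249872.

Rounded to 5 decimal places: ρ_sc(-1.239) ≈ 0.24987.


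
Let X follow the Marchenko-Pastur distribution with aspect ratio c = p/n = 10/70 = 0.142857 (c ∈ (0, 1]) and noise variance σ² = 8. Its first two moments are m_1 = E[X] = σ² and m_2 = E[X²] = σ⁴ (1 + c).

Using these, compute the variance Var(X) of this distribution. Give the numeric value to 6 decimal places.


m_1 = E[X] = σ² = 8, so m_1² = 64.
m_2 = E[X²] = σ⁴ (1 + c) = 64 · (1 + 0.142857) = 64 · 1.142857 = 73.142857.
(Note m_2 − m_1² simplifies to c · σ⁴ = 0.142857 · 64.)

Var(X) = m_2 − m_1² = 73.142857 − 64 = 9.142857.


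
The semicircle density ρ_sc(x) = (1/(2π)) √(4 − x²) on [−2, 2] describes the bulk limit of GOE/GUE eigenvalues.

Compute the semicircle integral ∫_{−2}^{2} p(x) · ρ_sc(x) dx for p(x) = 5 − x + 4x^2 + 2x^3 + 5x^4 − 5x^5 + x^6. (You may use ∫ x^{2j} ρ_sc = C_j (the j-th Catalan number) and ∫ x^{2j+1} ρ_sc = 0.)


Write p(x) = Σ a_i x^i, split into monomials and integrate each against ρ_sc separately.
Using ∫ x^{2j} ρ_sc = C_j = (1/(j+1)) C(2j, j) (Catalan numbers) and ∫ x^{2j+1} ρ_sc = 0 (odd monomials vanish by symmetry):
  i = 0 (even): a_0 · C_{0} = 5 · 1 = 5
  i = 1 (odd): ∫ x^1 ρ_sc = 0 (vanishes)
  i = 2 (even): a_2 · C_{1} = 4 · 1 = 4
  i = 3 (odd): ∫ x^3 ρ_sc = 0 (vanishes)
  i = 4 (even): a_4 · C_{2} = 5 · 2 = 10
  i = 5 (odd): ∫ x^5 ρ_sc = 0 (vanishes)
  i = 6 (even): a_6 · C_{3} = 1 · 5 = 5

Summing the contributions: ∫_{−2}^{2} p(x) ρ_sc(x) dx = 5 + 4 + 10 + 5 = 24.


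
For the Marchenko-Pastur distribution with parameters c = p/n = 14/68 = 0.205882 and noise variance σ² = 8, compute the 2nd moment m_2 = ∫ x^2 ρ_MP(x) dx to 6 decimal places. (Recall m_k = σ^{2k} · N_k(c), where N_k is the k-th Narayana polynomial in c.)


E[X²] = σ⁴ (1 + c) (second MP moment). With σ² = 8 (so σ⁴ = 64) and c = 14/68 = 0.205882: E[X²] = 64 · (1 + 0.205882) = 64 · 1.205882.

So E[X^2] = 77.176471.


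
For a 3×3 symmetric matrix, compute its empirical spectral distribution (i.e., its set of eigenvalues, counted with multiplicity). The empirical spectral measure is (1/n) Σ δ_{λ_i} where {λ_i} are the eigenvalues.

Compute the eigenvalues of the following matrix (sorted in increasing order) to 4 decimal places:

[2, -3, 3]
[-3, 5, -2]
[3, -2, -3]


Since M is real symmetric, all three eigenvalues are real; they are the roots of det(λI − M) = λ³ − (tr M) λ² + s λ − det M, where s is the sum of the principal 2×2 minors.
tr M = 2 + 5 + (-3) = 4.
s = (2·5 − (-3)²) + (2·(-3) − 3²) + (5·(-3) − (-2)²) = 1 + (-15) + (-19) = -33.
det M (expand along row 1) = 2·(-19) − (-3)·15 + 3·(-9) = -20.
Characteristic polynomial: λ³ − 4λ² − 33λ + 20 = 0.
Substitute λ = y + (tr M)/3 = y + 1.333333 to remove the quadratic term: y³ + p·y + q = 0 with p = s − (tr M)²/3 = -38.333333 and q = −2(tr M)³/27 + (tr M)·s/3 − det M = -28.740741.
Three real roots ⇒ use the trigonometric (Viète) form: r = 2√(−p/3) = 7.149204, φ = arccos(3q/(p·r)) = arccos(0.314619) = 1.250741 rad.
y_k = r·cos(φ/3 − 2πk/3) for k = 0, 1, 2 gives y = 6.536825, -0.761267, -5.775557.
λ_k = y_k + 1.333333 gives λ = 7.8702, 0.5721, -4.4422 (check: the sum is 4.0000 = tr M).

Eigenvalues sorted in increasing order: [-4.4422, 0.5721, 7.8702].


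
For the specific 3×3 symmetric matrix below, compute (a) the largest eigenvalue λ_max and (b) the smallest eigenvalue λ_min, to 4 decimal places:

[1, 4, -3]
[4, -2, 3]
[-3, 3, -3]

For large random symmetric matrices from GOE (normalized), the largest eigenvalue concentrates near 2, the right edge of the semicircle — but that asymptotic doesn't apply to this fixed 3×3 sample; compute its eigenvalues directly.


Since M is real symmetric, all three eigenvalues are real; they are the roots of det(λI − M) = λ³ − (tr M) λ² + s λ − det M, where s is the sum of the principal 2×2 minors.
tr M = 1 + (-2) + (-3) = -4.
s = (1·(-2) − 4²) + (1·(-3) − (-3)²) + ((-2)·(-3) − 3²) = -18 + (-12) + (-3) = -33.
det M (expand along row 1) = 1·(-3) − 4·(-3) + (-3)·6 = -9.
Characteristic polynomial: λ³ + 4λ² − 33λ + 9 = 0.
Substitute λ = y + (tr M)/3 = y − 1.333333 to remove the quadratic term: y³ + p·y + q = 0 with p = s − (tr M)²/3 = -38.333333 and q = −2(tr M)³/27 + (tr M)·s/3 − det M = 57.740741.
Three real roots ⇒ use the trigonometric (Viète) form: r = 2√(−p/3) = 7.149204, φ = arccos(3q/(p·r)) = arccos(-0.632076) = 2.255026 rad.
y_k = r·cos(φ/3 − 2πk/3) for k = 0, 1, 2 gives y = 5.222821, 1.616465, -6.839287.
λ_k = y_k − 1.333333 gives λ = 3.8895, 0.2831, -8.1726 (check: the sum is -4.0000 = tr M).

Hence λ_max = 3.8895 and λ_min = -8.1726.


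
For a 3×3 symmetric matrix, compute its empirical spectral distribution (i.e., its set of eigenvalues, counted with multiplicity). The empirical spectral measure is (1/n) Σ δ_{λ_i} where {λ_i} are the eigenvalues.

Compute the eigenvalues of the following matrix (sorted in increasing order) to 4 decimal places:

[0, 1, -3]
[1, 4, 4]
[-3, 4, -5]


Since M is real symmetric, all three eigenvalues are real; they are the roots of det(λI − M) = λ³ − (tr M) λ² + s λ − det M, where s is the sum of the principal 2×2 minors.
tr M = 0 + 4 + (-5) = -1.
s = (0·4 − 1²) + (0·(-5) − (-3)²) + (4·(-5) − 4²) = -1 + (-9) + (-36) = -46.
det M (expand along row 1) = 0·(-36) − 1·7 + (-3)·16 = -55.
Characteristic polynomial: λ³ + λ² − 46λ + 55 = 0.
Substitute λ = y + (tr M)/3 = y − 0.333333 to remove the quadratic term: y³ + p·y + q = 0 with p = s − (tr M)²/3 = -46.333333 and q = −2(tr M)³/27 + (tr M)·s/3 − det M = 70.407407.
Three real roots ⇒ use the trigonometric (Viète) form: r = 2√(−p/3) = 7.859884, φ = arccos(3q/(p·r)) = arccos(-0.580003) = 2.189528 rad.
y_k = r·cos(φ/3 − 2πk/3) for k = 0, 1, 2 gives y = 5.857809, 1.609586, -7.467394.
λ_k = y_k − 0.333333 gives λ = 5.5245, 1.2763, -7.8007 (check: the sum is -1.0000 = tr M).

Eigenvalues sorted in increasing order: [-7.8007, 1.2763, 5.5245].


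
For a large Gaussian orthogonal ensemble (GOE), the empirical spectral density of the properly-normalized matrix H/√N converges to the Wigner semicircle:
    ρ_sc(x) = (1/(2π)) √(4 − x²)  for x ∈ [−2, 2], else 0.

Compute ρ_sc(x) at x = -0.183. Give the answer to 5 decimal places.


ρ_sc(x) = (1/(2π)) √(4 − x²). With x = -0.183:
  4 − x² = 4 − (-0.183)² = 4 − 0.033489 = 3.966511.
  √(4 − x²) = 1.991610.
  1/(2π) = 0.159155.
  ρ_sc(-0.183) = 0.159155 · 1.991610 = 0.316975.

Rounded to 5 decimal places: ρ_sc(-0.183) ≈ 0.31697.


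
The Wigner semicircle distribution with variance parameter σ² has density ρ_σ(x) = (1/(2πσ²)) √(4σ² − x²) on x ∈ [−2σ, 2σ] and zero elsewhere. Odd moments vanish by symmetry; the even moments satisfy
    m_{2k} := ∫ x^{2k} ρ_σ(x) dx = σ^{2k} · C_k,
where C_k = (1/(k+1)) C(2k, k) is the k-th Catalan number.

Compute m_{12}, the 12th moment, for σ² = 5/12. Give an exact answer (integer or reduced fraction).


By the scaled semicircle moment identity, m_{2k} = σ^{2k} · C_k with k = 6.
C_6 = (1/(k+1)) · C(2k, k) = (1/7) · C(12, 6) = (1/7) · 924 = 132.
σ^{2k} = (σ²)^k = (5/12)^6 = 15625/2985984.

Therefore m_{12} = σ^{12} · C_6 = (15625/2985984) · 132 = 171875/248832.


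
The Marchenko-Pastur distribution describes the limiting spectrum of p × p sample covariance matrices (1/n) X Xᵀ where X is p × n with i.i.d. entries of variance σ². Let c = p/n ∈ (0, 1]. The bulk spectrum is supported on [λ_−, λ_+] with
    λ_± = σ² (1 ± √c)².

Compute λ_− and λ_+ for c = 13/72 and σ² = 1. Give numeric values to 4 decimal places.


c = 13/72 = 0.180556; √c = 0.424918.
λ_− = σ² (1 − √c)² = 1 · (1 − 0.424918)² = 1 · (0.575082)² = 0.330719.
λ_+ = σ² (1 + √c)² = 1 · (1 + 0.424918)² = 1 · (1.424918)² = 2.030392.

Rounded to 4 decimal places: λ_− ≈ 0.3307, λ_+ ≈ 2.0304.


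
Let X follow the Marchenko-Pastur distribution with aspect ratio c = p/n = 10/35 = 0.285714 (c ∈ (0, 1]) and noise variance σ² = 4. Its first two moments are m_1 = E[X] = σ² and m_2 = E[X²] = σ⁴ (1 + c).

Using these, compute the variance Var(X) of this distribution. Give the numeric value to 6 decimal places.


m_1 = E[X] = σ² = 4, so m_1² = 16.
m_2 = E[X²] = σ⁴ (1 + c) = 16 · (1 + 0.285714) = 16 · 1.285714 = 20.571429.
(Note m_2 − m_1² simplifies to c · σ⁴ = 0.285714 · 16.)

Var(X) = m_2 − m_1² = 20.571429 − 16 = 4.571429.


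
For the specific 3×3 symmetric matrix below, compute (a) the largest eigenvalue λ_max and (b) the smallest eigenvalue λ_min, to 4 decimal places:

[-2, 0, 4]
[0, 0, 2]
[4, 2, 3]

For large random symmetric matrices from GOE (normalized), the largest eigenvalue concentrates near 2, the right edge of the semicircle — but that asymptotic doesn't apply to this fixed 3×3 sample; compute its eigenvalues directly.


Since M is real symmetric, all three eigenvalues are real; they are the roots of det(λI − M) = λ³ − (tr M) λ² + s λ − det M, where s is the sum of the principal 2×2 minors.
tr M = -2 + 0 + 3 = 1.
s = ((-2)·0 − 0²) + ((-2)·3 − 4²) + (0·3 − 2²) = 0 + (-22) + (-4) = -26.
det M (expand along row 1) = (-2)·(-4) − 0·(-8) + 4·0 = 8.
Characteristic polynomial: λ³ − λ² − 26λ − 8 = 0.
Substitute λ = y + (tr M)/3 = y + 0.333333 to remove the quadratic term: y³ + p·y + q = 0 with p = s − (tr M)²/3 = -26.333333 and q = −2(tr M)³/27 + (tr M)·s/3 − det M = -16.740741.
Three real roots ⇒ use the trigonometric (Viète) form: r = 2√(−p/3) = 5.925463, φ = arccos(3q/(p·r)) = arccos(0.321861) = 1.243102 rad.
y_k = r·cos(φ/3 − 2πk/3) for k = 0, 1, 2 gives y = 5.423998, -0.645960, -4.778038.
λ_k = y_k + 0.333333 gives λ = 5.7573, -0.3126, -4.4447 (check: the sum is 1.0000 = tr M).

Hence λ_max = 5.7573 and λ_min = -4.4447.


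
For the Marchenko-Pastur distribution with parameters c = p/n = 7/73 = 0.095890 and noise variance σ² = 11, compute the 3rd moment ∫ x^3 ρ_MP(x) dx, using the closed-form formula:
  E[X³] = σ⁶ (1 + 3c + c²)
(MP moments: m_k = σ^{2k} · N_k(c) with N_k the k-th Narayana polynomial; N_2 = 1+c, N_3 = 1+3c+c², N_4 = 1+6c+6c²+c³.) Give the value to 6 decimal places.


E[X³] = σ⁶ (1 + 3c + c²) (third MP moment). With σ² = 11 (so σ⁶ = 1331) and c = 7/73 = 0.095890: E[X³] = 1331 · (1 + 3·0.095890 + (0.095890)²) = 1331 · 1.296866.

So E[X^3] = 1726.128917.


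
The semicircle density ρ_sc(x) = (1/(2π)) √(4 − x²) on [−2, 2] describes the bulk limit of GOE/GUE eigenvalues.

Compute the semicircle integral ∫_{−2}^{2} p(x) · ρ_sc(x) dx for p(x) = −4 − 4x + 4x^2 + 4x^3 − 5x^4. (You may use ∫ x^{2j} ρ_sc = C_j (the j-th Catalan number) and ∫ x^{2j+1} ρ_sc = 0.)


Write p(x) = Σ a_i x^i, split into monomials and integrate each against ρ_sc separately.
Using ∫ x^{2j} ρ_sc = C_j = (1/(j+1)) C(2j, j) (Catalan numbers) and ∫ x^{2j+1} ρ_sc = 0 (odd monomials vanish by symmetry):
  i = 0 (even): a_0 · C_{0} = -4 · 1 = -4
  i = 1 (odd): ∫ x^1 ρ_sc = 0 (vanishes)
  i = 2 (even): a_2 · C_{1} = 4 · 1 = 4
  i = 3 (odd): ∫ x^3 ρ_sc = 0 (vanishes)
  i = 4 (even): a_4 · C_{2} = -5 · 2 = -10

Summing the contributions: ∫_{−2}^{2} p(x) ρ_sc(x) dx = (-4) + 4 + (-10) = -10.


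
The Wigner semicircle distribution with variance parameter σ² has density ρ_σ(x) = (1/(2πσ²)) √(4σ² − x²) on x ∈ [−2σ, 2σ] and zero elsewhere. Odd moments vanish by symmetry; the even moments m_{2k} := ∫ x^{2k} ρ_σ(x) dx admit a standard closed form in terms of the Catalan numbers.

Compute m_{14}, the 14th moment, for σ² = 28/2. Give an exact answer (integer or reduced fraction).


By the scaled semicircle moment identity, m_{2k} = σ^{2k} · C_k with k = 7.
C_7 = (1/(k+1)) · C(2k, k) = (1/8) · C(14, 7) = (1/8) · 3432 = 429.
σ^{2k} = (σ²)^k = (28/2)^7 = 105413504.

Therefore m_{14} = σ^{14} · C_7 = 105413504 · 429 = 45222393216.


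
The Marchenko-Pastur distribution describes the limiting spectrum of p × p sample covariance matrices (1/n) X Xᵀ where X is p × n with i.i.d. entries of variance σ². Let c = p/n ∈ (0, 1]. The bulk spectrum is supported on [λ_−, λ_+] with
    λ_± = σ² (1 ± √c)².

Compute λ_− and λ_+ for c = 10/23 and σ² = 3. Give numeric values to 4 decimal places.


c = 10/23 = 0.434783; √c = 0.659380.
λ_− = σ² (1 − √c)² = 3 · (1 − 0.659380)² = 3 · (0.340620)² = 0.348065.
λ_+ = σ² (1 + √c)² = 3 · (1 + 0.659380)² = 3 · (1.659380)² = 8.260631.

Rounded to 4 decimal places: λ_− ≈ 0.3481, λ_+ ≈ 8.2606.


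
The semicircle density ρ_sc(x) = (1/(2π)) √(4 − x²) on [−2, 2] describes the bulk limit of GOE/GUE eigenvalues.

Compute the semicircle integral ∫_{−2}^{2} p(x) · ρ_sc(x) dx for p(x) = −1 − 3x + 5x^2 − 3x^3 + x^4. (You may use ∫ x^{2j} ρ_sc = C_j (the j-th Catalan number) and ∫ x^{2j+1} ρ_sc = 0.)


Write p(x) = Σ a_i x^i, split into monomials and integrate each against ρ_sc separately.
Using ∫ x^{2j} ρ_sc = C_j = (1/(j+1)) C(2j, j) (Catalan numbers) and ∫ x^{2j+1} ρ_sc = 0 (odd monomials vanish by symmetry):
  i = 0 (even): a_0 · C_{0} = -1 · 1 = -1
  i = 1 (odd): ∫ x^1 ρ_sc = 0 (vanishes)
  i = 2 (even): a_2 · C_{1} = 5 · 1 = 5
  i = 3 (odd): ∫ x^3 ρ_sc = 0 (vanishes)
  i = 4 (even): a_4 · C_{2} = 1 · 2 = 2

Summing the contributions: ∫_{−2}^{2} p(x) ρ_sc(x) dx = (-1) + 5 + 2 = 6.


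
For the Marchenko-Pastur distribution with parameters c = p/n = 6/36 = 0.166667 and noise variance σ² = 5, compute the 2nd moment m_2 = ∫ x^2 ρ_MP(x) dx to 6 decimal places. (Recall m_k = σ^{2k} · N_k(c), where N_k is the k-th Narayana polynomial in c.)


E[X²] = σ⁴ (1 + c) (second MP moment). With σ² = 5 (so σ⁴ = 25) and c = 6/36 = 0.166667: E[X²] = 25 · (1 + 0.166667) = 25 · 1.166667.

So E[X^2] = 29.166667.


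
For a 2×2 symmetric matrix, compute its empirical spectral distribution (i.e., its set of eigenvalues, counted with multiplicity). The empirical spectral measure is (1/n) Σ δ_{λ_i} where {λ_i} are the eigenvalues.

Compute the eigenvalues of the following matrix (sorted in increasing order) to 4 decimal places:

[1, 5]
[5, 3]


Since M is real symmetric, both eigenvalues are real; they are the roots of det(λI − M) = λ² − (tr M) λ + det M.
tr M = 1 + 3 = 4.
det M = 1·3 − 5² = 3 − 25 = -22.
Characteristic polynomial: λ² − 4λ − 22 = 0.
Discriminant Δ = (tr M)² − 4·det M = 16 − (-88) = 104; √Δ = 10.198039.
λ = (tr M ± √Δ)/2 = (4 ± 10.198039)/2, giving (tr M − √Δ)/2 = -3.0990 and (tr M + √Δ)/2 = 7.0990.

Eigenvalues sorted in increasing order: [-3.0990, 7.0990].


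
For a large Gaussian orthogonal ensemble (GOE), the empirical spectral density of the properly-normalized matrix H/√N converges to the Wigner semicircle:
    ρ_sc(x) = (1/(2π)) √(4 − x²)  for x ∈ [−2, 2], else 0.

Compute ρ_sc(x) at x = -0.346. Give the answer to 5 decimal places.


ρ_sc(x) = (1/(2π)) √(4 − x²). With x = -0.346:
  4 − x² = 4 − (-0.346)² = 4 − 0.119716 = 3.880284.
  √(4 − x²) = 1.969844.
  1/(2π) = 0.159155.
  ρ_sc(-0.346) = 0.159155 · 1.969844 = 0.313510.

Rounded to 5 decimal places: ρ_sc(-0.346) ≈ 0.31351.


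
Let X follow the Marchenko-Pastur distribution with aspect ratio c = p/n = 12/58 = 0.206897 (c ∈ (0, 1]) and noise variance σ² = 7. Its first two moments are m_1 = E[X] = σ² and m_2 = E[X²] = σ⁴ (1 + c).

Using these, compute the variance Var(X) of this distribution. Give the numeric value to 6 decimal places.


m_1 = E[X] = σ² = 7, so m_1² = 49.
m_2 = E[X²] = σ⁴ (1 + c) = 49 · (1 + 0.206897) = 49 · 1.206897 = 59.137931.
(Note m_2 − m_1² simplifies to c · σ⁴ = 0.206897 · 49.)

Var(X) = m_2 − m_1² = 59.137931 − 49 = 10.137931.


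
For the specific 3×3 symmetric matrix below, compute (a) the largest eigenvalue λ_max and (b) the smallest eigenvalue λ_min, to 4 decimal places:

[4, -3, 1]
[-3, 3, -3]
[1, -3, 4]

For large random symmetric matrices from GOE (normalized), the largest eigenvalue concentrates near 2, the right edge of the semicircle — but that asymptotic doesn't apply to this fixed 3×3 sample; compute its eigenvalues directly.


Since M is real symmetric, all three eigenvalues are real; they are the roots of det(λI − M) = λ³ − (tr M) λ² + s λ − det M, where s is the sum of the principal 2×2 minors.
tr M = 4 + 3 + 4 = 11.
s = (4·3 − (-3)²) + (4·4 − 1²) + (3·4 − (-3)²) = 3 + 15 + 3 = 21.
det M (expand along row 1) = 4·3 − (-3)·(-9) + 1·6 = -9.
Characteristic polynomial: λ³ − 11λ² + 21λ + 9 = 0.
Substitute λ = y + (tr M)/3 = y + 3.666667 to remove the quadratic term: y³ + p·y + q = 0 with p = s − (tr M)²/3 = -19.333333 and q = −2(tr M)³/27 + (tr M)·s/3 − det M = -12.592593.
Three real roots ⇒ use the trigonometric (Viète) form: r = 2√(−p/3) = 5.077182, φ = arccos(3q/(p·r)) = arccos(0.384864) = 1.175736 rad.
y_k = r·cos(φ/3 − 2πk/3) for k = 0, 1, 2 gives y = 4.692232, -0.666667, -4.025566.
λ_k = y_k + 3.666667 gives λ = 8.3589, 3.0000, -0.3589 (check: the sum is 11.0000 = tr M).

Hence λ_max = 8.3589 and λ_min = -0.3589.


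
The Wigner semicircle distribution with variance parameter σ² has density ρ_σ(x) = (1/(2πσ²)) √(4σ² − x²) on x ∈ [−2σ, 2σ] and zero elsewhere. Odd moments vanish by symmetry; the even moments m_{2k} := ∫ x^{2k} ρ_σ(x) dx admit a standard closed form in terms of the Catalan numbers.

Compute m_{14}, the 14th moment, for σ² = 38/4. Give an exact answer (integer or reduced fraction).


By the scaled semicircle moment identity, m_{2k} = σ^{2k} · C_k with k = 7.
C_7 = (1/(k+1)) · C(2k, k) = (1/8) · C(14, 7) = (1/8) · 3432 = 429.
σ^{2k} = (σ²)^k = (38/4)^7 = 893871739/128.

Therefore m_{14} = σ^{14} · C_7 = (893871739/128) · 429 = 383470976031/128.


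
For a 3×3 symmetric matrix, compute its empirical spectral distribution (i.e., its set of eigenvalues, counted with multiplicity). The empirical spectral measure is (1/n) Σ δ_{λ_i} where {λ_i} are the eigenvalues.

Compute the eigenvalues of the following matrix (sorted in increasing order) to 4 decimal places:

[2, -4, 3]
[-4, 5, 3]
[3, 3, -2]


Since M is real symmetric, all three eigenvalues are real; they are the roots of det(λI − M) = λ³ − (tr M) λ² + s λ − det M, where s is the sum of the principal 2×2 minors.
tr M = 2 + 5 + (-2) = 5.
s = (2·5 − (-4)²) + (2·(-2) − 3²) + (5·(-2) − 3²) = -6 + (-13) + (-19) = -38.
det M (expand along row 1) = 2·(-19) − (-4)·(-1) + 3·(-27) = -123.
Characteristic polynomial: λ³ − 5λ² − 38λ + 123 = 0.
Substitute λ = y + (tr M)/3 = y + 1.666667 to remove the quadratic term: y³ + p·y + q = 0 with p = s − (tr M)²/3 = -46.333333 and q = −2(tr M)³/27 + (tr M)·s/3 − det M = 50.407407.
Three real roots ⇒ use the trigonometric (Viète) form: r = 2√(−p/3) = 7.859884, φ = arccos(3q/(p·r)) = arccos(-0.415246) = 1.999010 rad.
y_k = r·cos(φ/3 − 2πk/3) for k = 0, 1, 2 gives y = 6.178586, 1.118098, -7.296684.
λ_k = y_k + 1.666667 gives λ = 7.8453, 2.7848, -5.6300 (check: the sum is 5.0000 = tr M).

Eigenvalues sorted in increasing order: [-5.6300, 2.7848, 7.8453].


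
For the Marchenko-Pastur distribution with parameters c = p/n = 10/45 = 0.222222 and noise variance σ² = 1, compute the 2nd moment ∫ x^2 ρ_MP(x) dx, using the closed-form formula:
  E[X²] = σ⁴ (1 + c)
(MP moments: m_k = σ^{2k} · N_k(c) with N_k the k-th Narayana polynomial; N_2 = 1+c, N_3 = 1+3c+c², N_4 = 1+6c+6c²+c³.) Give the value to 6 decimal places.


E[X²] = σ⁴ (1 + c) (second MP moment). With σ² = 1 (so σ⁴ = 1) and c = 10/45 = 0.222222: E[X²] = 1 · (1 + 0.222222) = 1 · 1.222222.

So E[X^2] = 1.222222.


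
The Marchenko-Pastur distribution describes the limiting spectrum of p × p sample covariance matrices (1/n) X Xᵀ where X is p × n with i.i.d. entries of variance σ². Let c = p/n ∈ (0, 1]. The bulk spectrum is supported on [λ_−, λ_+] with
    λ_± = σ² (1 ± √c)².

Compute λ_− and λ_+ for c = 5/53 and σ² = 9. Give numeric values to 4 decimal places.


c = 5/53 = 0.094340; √c = 0.307148.
λ_− = σ² (1 − √c)² = 9 · (1 − 0.307148)² = 9 · (0.692852)² = 4.320401.
λ_+ = σ² (1 + √c)² = 9 · (1 + 0.307148)² = 9 · (1.307148)² = 15.377713.

Rounded to 4 decimal places: λ_− ≈ 4.3204, λ_+ ≈ 15.3777.


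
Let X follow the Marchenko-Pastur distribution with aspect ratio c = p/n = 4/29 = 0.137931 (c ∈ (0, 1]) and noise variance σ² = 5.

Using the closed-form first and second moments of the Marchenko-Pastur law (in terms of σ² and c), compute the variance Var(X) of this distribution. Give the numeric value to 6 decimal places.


Recall the MP moments m_1 = E[X] = σ² and m_2 = E[X²] = σ⁴ (1 + c).
m_1 = E[X] = σ² = 5, so m_1² = 25.
m_2 = E[X²] = σ⁴ (1 + c) = 25 · (1 + 0.137931) = 25 · 1.137931 = 28.448276.
(Note m_2 − m_1² simplifies to c · σ⁴ = 0.137931 · 25.)

Var(X) = m_2 − m_1² = 28.448276 − 25 = 3.448276.


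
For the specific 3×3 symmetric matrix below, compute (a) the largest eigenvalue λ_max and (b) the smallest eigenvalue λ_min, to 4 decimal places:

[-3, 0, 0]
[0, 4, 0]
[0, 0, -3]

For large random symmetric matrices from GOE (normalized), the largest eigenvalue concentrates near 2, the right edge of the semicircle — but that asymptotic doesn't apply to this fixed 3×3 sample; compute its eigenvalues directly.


Since M is real symmetric, all three eigenvalues are real; they are the roots of det(λI − M) = λ³ − (tr M) λ² + s λ − det M, where s is the sum of the principal 2×2 minors.
tr M = -3 + 4 + (-3) = -2.
s = ((-3)·4 − 0²) + ((-3)·(-3) − 0²) + (4·(-3) − 0²) = -12 + 9 + (-12) = -15.
det M (expand along row 1) = (-3)·(-12) − 0·0 + 0·0 = 36.
Characteristic polynomial: λ³ + 2λ² − 15λ − 36 = 0.
Substitute λ = y + (tr M)/3 = y − 0.666667 to remove the quadratic term: y³ + p·y + q = 0 with p = s − (tr M)²/3 = -16.333333 and q = −2(tr M)³/27 + (tr M)·s/3 − det M = -25.407407.
Three real roots ⇒ use the trigonometric (Viète) form: r = 2√(−p/3) = 4.666667, φ = arccos(3q/(p·r)) = arccos(1.000000) = 0.000000 rad.
y_k = r·cos(φ/3 − 2πk/3) for k = 0, 1, 2 gives y = 4.666667, -2.333333, -2.333333.
λ_k = y_k − 0.666667 gives λ = 4.0000, -3.0000, -3.0000 (check: the sum is -2.0000 = tr M).

Hence λ_max = 4.0000 and λ_min = -3.0000.


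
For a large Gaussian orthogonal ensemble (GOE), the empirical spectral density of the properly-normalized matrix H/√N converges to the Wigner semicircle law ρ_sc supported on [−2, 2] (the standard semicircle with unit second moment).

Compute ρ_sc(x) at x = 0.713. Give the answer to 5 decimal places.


ρ_sc(x) = (1/(2π)) √(4 − x²). With x = 0.713:
  4 − x² = 4 − (0.713)² = 4 − 0.508369 = 3.491631.
  √(4 − x²) = 1.868591.
  1/(2π) = 0.159155.
  ρ_sc(0.713) = 0.159155 · 1.868591 = 0.297395.

Rounded to 5 decimal places: ρ_sc(0.713) ≈ 0.29740.


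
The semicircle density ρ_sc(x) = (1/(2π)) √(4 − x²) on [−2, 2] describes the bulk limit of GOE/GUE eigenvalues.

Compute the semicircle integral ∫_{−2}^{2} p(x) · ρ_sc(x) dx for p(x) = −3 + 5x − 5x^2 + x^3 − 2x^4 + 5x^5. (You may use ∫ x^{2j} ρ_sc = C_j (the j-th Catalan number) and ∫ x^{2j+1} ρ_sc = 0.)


Write p(x) = Σ a_i x^i, split into monomials and integrate each against ρ_sc separately.
Using ∫ x^{2j} ρ_sc = C_j = (1/(j+1)) C(2j, j) (Catalan numbers) and ∫ x^{2j+1} ρ_sc = 0 (odd monomials vanish by symmetry):
  i = 0 (even): a_0 · C_{0} = -3 · 1 = -3
  i = 1 (odd): ∫ x^1 ρ_sc = 0 (vanishes)
  i = 2 (even): a_2 · C_{1} = -5 · 1 = -5
  i = 3 (odd): ∫ x^3 ρ_sc = 0 (vanishes)
  i = 4 (even): a_4 · C_{2} = -2 · 2 = -4
  i = 5 (odd): ∫ x^5 ρ_sc = 0 (vanishes)

Summing the contributions: ∫_{−2}^{2} p(x) ρ_sc(x) dx = (-3) + (-5) + (-4) = -12.


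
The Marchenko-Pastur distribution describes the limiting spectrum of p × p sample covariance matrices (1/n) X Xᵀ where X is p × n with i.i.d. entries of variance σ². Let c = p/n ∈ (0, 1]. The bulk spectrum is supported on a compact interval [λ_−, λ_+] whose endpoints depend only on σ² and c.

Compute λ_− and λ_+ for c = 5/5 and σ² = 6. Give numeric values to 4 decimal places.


c = 5/5 = 1.000000; √c = 1.000000.
λ_− = σ² (1 − √c)² = 6 · (1 − 1.000000)² = 6 · (0.000000)² = 0.000000.
λ_+ = σ² (1 + √c)² = 6 · (1 + 1.000000)² = 6 · (2.000000)² = 24.000000.

Rounded to 4 decimal places: λ_− ≈ 0.0000, λ_+ ≈ 24.0000.
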